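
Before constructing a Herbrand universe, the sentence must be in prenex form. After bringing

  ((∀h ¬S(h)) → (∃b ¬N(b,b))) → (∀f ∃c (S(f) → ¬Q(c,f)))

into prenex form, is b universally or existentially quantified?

universal

Eliminate → and ↔ using ¬ and ∨.
  ¬(¬(∀h ¬S(h)) ∨ (∃b ¬N(b,b))) ∨ (∀f ∃c (¬S(f) ∨ ¬Q(c,f)))
Push ¬ through the quantifiers and connectives to reach negation normal form:
  (∀h ¬S(h)) ∧ (∀b N(b,b)) ∨ (∀f ∃c (¬S(f) ∨ ¬Q(c,f)))
Finally move all quantifiers to the prefix:
  ∀h ∀b ∀f ∃c (¬S(h) ∧ N(b,b) ∨ ¬S(f) ∨ ¬Q(c,f))
The quantifier ∃b sits under an odd number of negations (counting the antecedent side of each →), so it flips to ∀b.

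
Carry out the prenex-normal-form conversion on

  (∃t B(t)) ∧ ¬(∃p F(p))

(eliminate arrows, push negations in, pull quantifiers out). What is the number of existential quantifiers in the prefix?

Push ¬ through the quantifiers and connectives to reach negation normal form:
  (∃t B(t)) ∧ (∀p ¬F(p))
All bound variables are already distinct, so no renaming is needed.
Finally move all quantifiers to the prefix:
  ∃t ∀p (B(t) ∧ ¬F(p))
The prefix is ∃t ∀p: 1 universal, 1 existential.

1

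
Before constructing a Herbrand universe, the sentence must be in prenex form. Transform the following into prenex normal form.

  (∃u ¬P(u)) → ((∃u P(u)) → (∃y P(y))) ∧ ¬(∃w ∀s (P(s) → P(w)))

∀u ∀t ∃y ∀w ∃s (P(u) ∨ (¬P(t) ∨ P(y)) ∧ P(s) ∧ ¬P(w))

Eliminate → and ↔ using ¬ and ∨.
  ¬(∃u ¬P(u)) ∨ (¬(∃u P(u)) ∨ (∃y P(y))) ∧ ¬(∃w ∀s (¬P(s) ∨ P(w)))
Move each ¬ inward, flipping quantifiers it crosses:
  (∀u P(u)) ∨ ((∀u ¬P(u)) ∨ (∃y P(y))) ∧ (∀w ∃s (P(s) ∧ ¬P(w)))
Give each quantifier a distinct variable: u↦t.
  (∀u P(u)) ∨ ((∀t ¬P(t)) ∨ (∃y P(y))) ∧ (∀w ∃s (P(s) ∧ ¬P(w)))
Pull the quantifiers to the front (each side's bound variable is not free in the other side):
  ∀u ∀t ∃y ∀w ∃s (P(u) ∨ (¬P(t) ∨ P(y)) ∧ P(s) ∧ ¬P(w))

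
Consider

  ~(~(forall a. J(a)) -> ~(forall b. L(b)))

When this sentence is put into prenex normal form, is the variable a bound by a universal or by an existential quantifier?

Eliminate → and ↔ using ¬ and ∨.
  ~(~~(forall a. J(a)) | ~(forall b. L(b)))
Move each ¬ inward, flipping quantifiers it crosses:
  (exists a. ~J(a)) & (forall b. L(b))
Pull the quantifiers to the front (each side's bound variable is not free in the other side):
  exists a. forall b. (~J(a) & L(b))
The quantifier forall a sits under an odd number of negations (counting the antecedent side of each →), so it flips to exists a.

existential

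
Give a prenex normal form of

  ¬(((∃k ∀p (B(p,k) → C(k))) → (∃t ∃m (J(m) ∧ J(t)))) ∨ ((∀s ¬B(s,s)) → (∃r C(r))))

Eliminate → and ↔ using ¬ and ∨.
  ¬(¬(∃k ∀p (¬B(p,k) ∨ C(k))) ∨ (∃t ∃m (J(m) ∧ J(t))) ∨ ¬(∀s ¬B(s,s)) ∨ (∃r C(r)))
Push ¬ through the quantifiers and connectives to reach negation normal form:
  (∃k ∀p (¬B(p,k) ∨ C(k))) ∧ (∀t ∀m (¬J(m) ∨ ¬J(t))) ∧ (∀s ¬B(s,s)) ∧ (∀r ¬C(r))
Pull the quantifiers to the front (each side's bound variable is not free in the other side):
  ∃k ∀p ∀t ∀m ∀s ∀r ((¬B(p,k) ∨ C(k)) ∧ (¬J(m) ∨ ¬J(t)) ∧ ¬B(s,s) ∧ ¬C(r))

∃k ∀p ∀t ∀m ∀s ∀r ((¬B(p,k) ∨ C(k)) ∧ (¬J(m) ∨ ¬J(t)) ∧ ¬B(s,s) ∧ ¬C(r))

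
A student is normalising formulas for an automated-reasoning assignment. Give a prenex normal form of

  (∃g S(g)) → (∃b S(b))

Eliminate → and ↔ using ¬ and ∨.
  ¬(∃g S(g)) ∨ (∃b S(b))
Move each ¬ inward, flipping quantifiers it crosses:
  (∀g ¬S(g)) ∨ (∃b S(b))
All bound variables are already distinct, so no renaming is needed.
Pull the quantifiers to the front (each side's bound variable is not free in the other side):
  ∀g ∃b (¬S(g) ∨ S(b))

∀g ∃b (¬S(g) ∨ S(b))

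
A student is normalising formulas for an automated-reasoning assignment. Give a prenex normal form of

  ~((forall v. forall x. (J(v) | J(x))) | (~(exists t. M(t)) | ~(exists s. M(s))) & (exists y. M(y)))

exists v. exists x. exists t. exists s. forall y. (~J(v) & ~J(x) & (M(t) & M(s) | ~M(y)))

Push ¬ through the quantifiers and connectives to reach negation normal form:
  (exists v. exists x. (~J(v) & ~J(x))) & ((exists t. M(t)) & (exists s. M(s)) | (forall y. ~M(y)))
All bound variables are already distinct, so no renaming is needed.
Finally move all quantifiers to the prefix:
  exists v. exists x. exists t. exists s. forall y. (~J(v) & ~J(x) & (M(t) & M(s) | ~M(y)))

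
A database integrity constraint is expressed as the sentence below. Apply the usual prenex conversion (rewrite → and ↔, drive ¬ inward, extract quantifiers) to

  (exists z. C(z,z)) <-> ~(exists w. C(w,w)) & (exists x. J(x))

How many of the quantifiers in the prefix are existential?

First replace A → B with ¬A ∨ B; A ↔ B as (¬A ∨ B) ∧ (¬B ∨ A).
  (~(exists z. C(z,z)) | ~(exists w. C(w,w)) & (exists x. J(x))) & (~(~(exists w. C(w,w)) & (exists x. J(x))) | (exists z. C(z,z)))
Drive negations inward (¬∀x A ≡ ∃x ¬A, ¬∃x A ≡ ∀x ¬A, De Morgan for ∧/∨):
  ((forall z. ~C(z,z)) | (forall w. ~C(w,w)) & (exists x. J(x))) & ((exists w. C(w,w)) | (forall x. ~J(x)) | (exists z. C(z,z)))
Give each quantifier a distinct variable: w↦s, x↦y1, z↦u.
  ((forall z. ~C(z,z)) | (forall w. ~C(w,w)) & (exists x. J(x))) & ((exists s. C(s,s)) | (forall y1. ~J(y1)) | (exists u. C(u,u)))
Pull the quantifiers to the front (each side's bound variable is not free in the other side):
  forall z. forall w. exists x. exists s. forall y1. exists u. ((~C(z,z) | ~C(w,w) & J(x)) & (C(s,s) | ~J(y1) | C(u,u)))
The prefix is forall z forall w exists x exists s forall y1 exists u: 3 universal, 3 existential.

3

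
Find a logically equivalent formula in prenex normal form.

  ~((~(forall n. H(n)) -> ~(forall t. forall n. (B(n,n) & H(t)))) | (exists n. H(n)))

Eliminate → and ↔ using ¬ and ∨.
  ~(~~(forall n. H(n)) | ~(forall t. forall n. (B(n,n) & H(t))) | (exists n. H(n)))
Move each ¬ inward, flipping quantifiers it crosses:
  (exists n. ~H(n)) & (forall t. forall n. (B(n,n) & H(t))) & (forall n. ~H(n))
Rename bound variables to avoid capture: n↦s, n↦v.
  (exists n. ~H(n)) & (forall t. forall s. (B(s,s) & H(t))) & (forall v. ~H(v))
Extract every quantifier outward, since the variables are now distinct and don't occur free across branches:
  exists n. forall t. forall s. forall v. (~H(n) & B(s,s) & H(t) & ~H(v))

exists n. forall t. forall s. forall v. (~H(n) & B(s,s) & H(t) & ~H(v))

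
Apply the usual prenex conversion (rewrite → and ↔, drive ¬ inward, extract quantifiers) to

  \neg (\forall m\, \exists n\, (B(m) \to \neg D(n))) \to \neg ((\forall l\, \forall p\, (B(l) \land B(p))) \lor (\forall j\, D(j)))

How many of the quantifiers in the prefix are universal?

1

First replace A → B with ¬A ∨ B.
  \neg \neg (\forall m\, \exists n\, (\neg B(m) \lor \neg D(n))) \lor \neg ((\forall l\, \forall p\, (B(l) \land B(p))) \lor (\forall j\, D(j)))
Drive negations inward (¬∀x A ≡ ∃x ¬A, ¬∃x A ≡ ∀x ¬A, De Morgan for ∧/∨):
  (\forall m\, \exists n\, (\neg B(m) \lor \neg D(n))) \lor (\exists l\, \exists p\, (\neg B(l) \lor \neg B(p))) \land (\exists j\, \neg D(j))
Pull the quantifiers to the front (each side's bound variable is not free in the other side):
  \forall m\, \exists n\, \exists l\, \exists p\, \exists j\, (\neg B(m) \lor \neg D(n) \lor (\neg B(l) \lor \neg B(p)) \land \neg D(j))
The prefix is \forall m \exists n \exists l \exists p \exists j: 1 universal, 4 existential.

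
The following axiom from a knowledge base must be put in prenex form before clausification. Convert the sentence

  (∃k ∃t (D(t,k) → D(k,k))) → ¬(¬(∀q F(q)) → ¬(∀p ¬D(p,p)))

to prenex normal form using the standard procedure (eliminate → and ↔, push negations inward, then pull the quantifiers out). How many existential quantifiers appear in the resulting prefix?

Rewrite implications/biconditionals: A → B as ¬A ∨ B.
  ¬(∃k ∃t (¬D(t,k) ∨ D(k,k))) ∨ ¬(¬¬(∀q F(q)) ∨ ¬(∀p ¬D(p,p)))
Move each ¬ inward, flipping quantifiers it crosses:
  (∀k ∀t (D(t,k) ∧ ¬D(k,k))) ∨ (∃q ¬F(q)) ∧ (∀p ¬D(p,p))
Pull the quantifiers to the front (each side's bound variable is not free in the other side):
  ∀k ∀t ∃q ∀p (D(t,k) ∧ ¬D(k,k) ∨ ¬F(q) ∧ ¬D(p,p))
The prefix is ∀k ∀t ∃q ∀p: 3 universal, 1 existential.

1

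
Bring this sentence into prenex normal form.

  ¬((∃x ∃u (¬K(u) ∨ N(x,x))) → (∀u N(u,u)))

∃x ∃u ∃s ((¬K(u) ∨ N(x,x)) ∧ ¬N(s,s))

Eliminate → and ↔ using ¬ and ∨.
  ¬(¬(∃x ∃u (¬K(u) ∨ N(x,x))) ∨ (∀u N(u,u)))
Push ¬ through the quantifiers and connectives to reach negation normal form:
  (∃x ∃u (¬K(u) ∨ N(x,x))) ∧ (∃u ¬N(u,u))
Standardize variables apart so no two quantifiers bind the same name: u↦s.
  (∃x ∃u (¬K(u) ∨ N(x,x))) ∧ (∃s ¬N(s,s))
Finally move all quantifiers to the prefix:
  ∃x ∃u ∃s ((¬K(u) ∨ N(x,x)) ∧ ¬N(s,s))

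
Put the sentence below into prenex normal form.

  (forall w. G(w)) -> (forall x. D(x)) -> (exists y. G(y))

exists w. exists x. exists y. (~G(w) | ~D(x) | G(y))

Rewrite implications/biconditionals: A → B as ¬A ∨ B.
  ~(forall w. G(w)) | ~(forall x. D(x)) | (exists y. G(y))
Drive negations inward (¬∀x A ≡ ∃x ¬A, ¬∃x A ≡ ∀x ¬A, De Morgan for ∧/∨):
  (exists w. ~G(w)) | (exists x. ~D(x)) | (exists y. G(y))
All bound variables are already distinct, so no renaming is needed.
Pull the quantifiers to the front (each side's bound variable is not free in the other side):
  exists w. exists x. exists y. (~G(w) | ~D(x) | G(y))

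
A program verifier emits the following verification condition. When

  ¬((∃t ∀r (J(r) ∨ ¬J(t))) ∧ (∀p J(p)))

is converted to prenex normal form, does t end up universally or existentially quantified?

Move each ¬ inward, flipping quantifiers it crosses:
  (∀t ∃r (¬J(r) ∧ J(t))) ∨ (∃p ¬J(p))
Pull the quantifiers to the front (each side's bound variable is not free in the other side):
  ∀t ∃r ∃p (¬J(r) ∧ J(t) ∨ ¬J(p))
The quantifier ∃t sits under an odd number of negations, so it flips to ∀t.

universal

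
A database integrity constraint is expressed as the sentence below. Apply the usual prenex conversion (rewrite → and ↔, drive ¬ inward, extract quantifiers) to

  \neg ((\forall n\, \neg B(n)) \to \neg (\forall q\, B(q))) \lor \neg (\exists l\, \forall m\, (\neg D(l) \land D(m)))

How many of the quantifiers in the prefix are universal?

3

First replace A → B with ¬A ∨ B.
  \neg (\neg (\forall n\, \neg B(n)) \lor \neg (\forall q\, B(q))) \lor \neg (\exists l\, \forall m\, (\neg D(l) \land D(m)))
Move each ¬ inward, flipping quantifiers it crosses:
  (\forall n\, \neg B(n)) \land (\forall q\, B(q)) \lor (\forall l\, \exists m\, (D(l) \lor \neg D(m)))
All bound variables are already distinct, so no renaming is needed.
Pull the quantifiers to the front (each side's bound variable is not free in the other side):
  \forall n\, \forall q\, \forall l\, \exists m\, (\neg B(n) \land B(q) \lor D(l) \lor \neg D(m))
The prefix is \forall n \forall q \forall l \exists m: 3 universal, 1 existential.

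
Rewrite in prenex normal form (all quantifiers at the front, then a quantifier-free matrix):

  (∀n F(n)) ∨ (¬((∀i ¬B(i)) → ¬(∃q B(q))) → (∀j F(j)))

∀n ∃i ∀q ∀j (F(n) ∨ B(i) ∨ ¬B(q) ∨ F(j))

Eliminate → and ↔ using ¬ and ∨.
  (∀n F(n)) ∨ ¬¬(¬(∀i ¬B(i)) ∨ ¬(∃q B(q))) ∨ (∀j F(j))
Drive negations inward (¬∀x A ≡ ∃x ¬A, ¬∃x A ≡ ∀x ¬A, De Morgan for ∧/∨):
  (∀n F(n)) ∨ (∃i B(i)) ∨ (∀q ¬B(q)) ∨ (∀j F(j))
Finally move all quantifiers to the prefix:
  ∀n ∃i ∀q ∀j (F(n) ∨ B(i) ∨ ¬B(q) ∨ F(j))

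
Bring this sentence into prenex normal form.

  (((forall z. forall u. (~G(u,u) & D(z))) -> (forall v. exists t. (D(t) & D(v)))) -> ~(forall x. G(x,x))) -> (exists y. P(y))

exists z. exists u. forall v. exists t. forall x. exists y. ((G(u,u) | ~D(z) | D(t) & D(v)) & G(x,x) | P(y))

First replace A → B with ¬A ∨ B.
  ~(~(~(forall z. forall u. (~G(u,u) & D(z))) | (forall v. exists t. (D(t) & D(v)))) | ~(forall x. G(x,x))) | (exists y. P(y))
Push ¬ through the quantifiers and connectives to reach negation normal form:
  ((exists z. exists u. (G(u,u) | ~D(z))) | (forall v. exists t. (D(t) & D(v)))) & (forall x. G(x,x)) | (exists y. P(y))
Pull the quantifiers to the front (each side's bound variable is not free in the other side):
  exists z. exists u. forall v. exists t. forall x. exists y. ((G(u,u) | ~D(z) | D(t) & D(v)) & G(x,x) | P(y))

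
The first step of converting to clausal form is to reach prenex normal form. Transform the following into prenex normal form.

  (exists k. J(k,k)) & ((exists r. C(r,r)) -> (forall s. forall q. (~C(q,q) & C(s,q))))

exists k. forall r. forall s. forall q. (J(k,k) & (~C(r,r) | ~C(q,q) & C(s,q)))

First replace A → B with ¬A ∨ B.
  (exists k. J(k,k)) & (~(exists r. C(r,r)) | (forall s. forall q. (~C(q,q) & C(s,q))))
Move each ¬ inward, flipping quantifiers it crosses:
  (exists k. J(k,k)) & ((forall r. ~C(r,r)) | (forall s. forall q. (~C(q,q) & C(s,q))))
All bound variables are already distinct, so no renaming is needed.
Finally move all quantifiers to the prefix:
  exists k. forall r. forall s. forall q. (J(k,k) & (~C(r,r) | ~C(q,q) & C(s,q)))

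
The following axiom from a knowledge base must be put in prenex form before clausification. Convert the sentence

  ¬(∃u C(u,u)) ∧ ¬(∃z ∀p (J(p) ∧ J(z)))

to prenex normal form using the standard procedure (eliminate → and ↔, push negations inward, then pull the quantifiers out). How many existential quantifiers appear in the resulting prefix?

1

Push ¬ through the quantifiers and connectives to reach negation normal form:
  (∀u ¬C(u,u)) ∧ (∀z ∃p (¬J(p) ∨ ¬J(z)))
Extract every quantifier outward, since the variables are now distinct and don't occur free across branches:
  ∀u ∀z ∃p (¬C(u,u) ∧ (¬J(p) ∨ ¬J(z)))
The prefix is ∀u ∀z ∃p: 2 universal, 1 existential.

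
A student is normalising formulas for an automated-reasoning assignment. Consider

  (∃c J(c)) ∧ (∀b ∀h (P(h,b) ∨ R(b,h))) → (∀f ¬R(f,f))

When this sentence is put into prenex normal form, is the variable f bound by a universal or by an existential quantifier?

universal

Eliminate → and ↔ using ¬ and ∨.
  ¬((∃c J(c)) ∧ (∀b ∀h (P(h,b) ∨ R(b,h)))) ∨ (∀f ¬R(f,f))
Drive negations inward (¬∀x A ≡ ∃x ¬A, ¬∃x A ≡ ∀x ¬A, De Morgan for ∧/∨):
  (∀c ¬J(c)) ∨ (∃b ∃h (¬P(h,b) ∧ ¬R(b,h))) ∨ (∀f ¬R(f,f))
Finally move all quantifiers to the prefix:
  ∀c ∃b ∃h ∀f (¬J(c) ∨ ¬P(h,b) ∧ ¬R(b,h) ∨ ¬R(f,f))
The quantifier ∀f sits under an even number of negations (counting the antecedent side of each →), so it remains universal.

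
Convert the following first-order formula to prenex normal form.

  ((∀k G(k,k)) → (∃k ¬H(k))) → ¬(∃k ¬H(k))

Eliminate → and ↔ using ¬ and ∨.
  ¬(¬(∀k G(k,k)) ∨ (∃k ¬H(k))) ∨ ¬(∃k ¬H(k))
Drive negations inward (¬∀x A ≡ ∃x ¬A, ¬∃x A ≡ ∀x ¬A, De Morgan for ∧/∨):
  (∀k G(k,k)) ∧ (∀k H(k)) ∨ (∀k H(k))
Give each quantifier a distinct variable: k↦u, k↦w1.
  (∀k G(k,k)) ∧ (∀u H(u)) ∨ (∀w1 H(w1))
Finally move all quantifiers to the prefix:
  ∀k ∀u ∀w1 (G(k,k) ∧ H(u) ∨ H(w1))

∀k ∀u ∀w1 (G(k,k) ∧ H(u) ∨ H(w1))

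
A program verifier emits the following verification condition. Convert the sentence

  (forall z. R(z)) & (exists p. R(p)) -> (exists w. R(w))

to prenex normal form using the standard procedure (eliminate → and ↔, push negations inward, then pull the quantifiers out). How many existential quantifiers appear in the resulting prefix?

First replace A → B with ¬A ∨ B.
  ~((forall z. R(z)) & (exists p. R(p))) | (exists w. R(w))
Push ¬ through the quantifiers and connectives to reach negation normal form:
  (exists z. ~R(z)) | (forall p. ~R(p)) | (exists w. R(w))
All bound variables are already distinct, so no renaming is needed.
Pull the quantifiers to the front (each side's bound variable is not free in the other side):
  exists z. forall p. exists w. (~R(z) | ~R(p) | R(w))
The prefix is exists z forall p exists w: 1 universal, 2 existential.

2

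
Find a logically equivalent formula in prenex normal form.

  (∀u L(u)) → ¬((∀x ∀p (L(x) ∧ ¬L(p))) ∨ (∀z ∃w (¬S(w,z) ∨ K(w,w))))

∃u ∃x ∃p ∃z ∀w (¬L(u) ∨ (¬L(x) ∨ L(p)) ∧ S(w,z) ∧ ¬K(w,w))

Eliminate → and ↔ using ¬ and ∨.
  ¬(∀u L(u)) ∨ ¬((∀x ∀p (L(x) ∧ ¬L(p))) ∨ (∀z ∃w (¬S(w,z) ∨ K(w,w))))
Drive negations inward (¬∀x A ≡ ∃x ¬A, ¬∃x A ≡ ∀x ¬A, De Morgan for ∧/∨):
  (∃u ¬L(u)) ∨ (∃x ∃p (¬L(x) ∨ L(p))) ∧ (∃z ∀w (S(w,z) ∧ ¬K(w,w)))
All bound variables are already distinct, so no renaming is needed.
Pull the quantifiers to the front (each side's bound variable is not free in the other side):
  ∃u ∃x ∃p ∃z ∀w (¬L(u) ∨ (¬L(x) ∨ L(p)) ∧ S(w,z) ∧ ¬K(w,w))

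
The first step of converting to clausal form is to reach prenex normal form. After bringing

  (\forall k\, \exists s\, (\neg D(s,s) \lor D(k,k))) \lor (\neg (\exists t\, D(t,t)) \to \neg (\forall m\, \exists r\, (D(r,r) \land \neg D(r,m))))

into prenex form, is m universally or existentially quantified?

Eliminate → and ↔ using ¬ and ∨.
  (\forall k\, \exists s\, (\neg D(s,s) \lor D(k,k))) \lor \neg \neg (\exists t\, D(t,t)) \lor \neg (\forall m\, \exists r\, (D(r,r) \land \neg D(r,m)))
Push ¬ through the quantifiers and connectives to reach negation normal form:
  (\forall k\, \exists s\, (\neg D(s,s) \lor D(k,k))) \lor (\exists t\, D(t,t)) \lor (\exists m\, \forall r\, (\neg D(r,r) \lor D(r,m)))
All bound variables are already distinct, so no renaming is needed.
Finally move all quantifiers to the prefix:
  \forall k\, \exists s\, \exists t\, \exists m\, \forall r\, (\neg D(s,s) \lor D(k,k) \lor D(t,t) \lor \neg D(r,r) \lor D(r,m))
The quantifier \forall m sits under an odd number of negations (counting the antecedent side of each →), so it flips to \exists m.

existential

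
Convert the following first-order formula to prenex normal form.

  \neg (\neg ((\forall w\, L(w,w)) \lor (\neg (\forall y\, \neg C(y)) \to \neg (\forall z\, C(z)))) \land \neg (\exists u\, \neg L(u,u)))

Eliminate → and ↔ using ¬ and ∨.
  \neg (\neg ((\forall w\, L(w,w)) \lor \neg \neg (\forall y\, \neg C(y)) \lor \neg (\forall z\, C(z))) \land \neg (\exists u\, \neg L(u,u)))
Push ¬ through the quantifiers and connectives to reach negation normal form:
  (\forall w\, L(w,w)) \lor (\forall y\, \neg C(y)) \lor (\exists z\, \neg C(z)) \lor (\exists u\, \neg L(u,u))
All bound variables are already distinct, so no renaming is needed.
Pull the quantifiers to the front (each side's bound variable is not free in the other side):
  \forall w\, \forall y\, \exists z\, \exists u\, (L(w,w) \lor \neg C(y) \lor \neg C(z) \lor \neg L(u,u))

\forall w\, \forall y\, \exists z\, \exists u\, (L(w,w) \lor \neg C(y) \lor \neg C(z) \lor \neg L(u,u))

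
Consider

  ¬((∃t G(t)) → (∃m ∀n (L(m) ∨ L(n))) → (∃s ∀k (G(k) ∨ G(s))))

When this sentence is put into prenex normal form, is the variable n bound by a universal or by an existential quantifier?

universal

First replace A → B with ¬A ∨ B.
  ¬(¬(∃t G(t)) ∨ ¬(∃m ∀n (L(m) ∨ L(n))) ∨ (∃s ∀k (G(k) ∨ G(s))))
Move each ¬ inward, flipping quantifiers it crosses:
  (∃t G(t)) ∧ (∃m ∀n (L(m) ∨ L(n))) ∧ (∀s ∃k (¬G(k) ∧ ¬G(s)))
All bound variables are already distinct, so no renaming is needed.
Pull the quantifiers to the front (each side's bound variable is not free in the other side):
  ∃t ∃m ∀n ∀s ∃k (G(t) ∧ (L(m) ∨ L(n)) ∧ ¬G(k) ∧ ¬G(s))
The quantifier ∀n sits under an even number of negations (counting the antecedent side of each →), so it remains universal.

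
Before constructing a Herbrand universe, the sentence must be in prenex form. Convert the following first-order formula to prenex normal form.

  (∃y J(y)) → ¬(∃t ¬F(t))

∀y ∀t (¬J(y) ∨ F(t))

First replace A → B with ¬A ∨ B.
  ¬(∃y J(y)) ∨ ¬(∃t ¬F(t))
Push ¬ through the quantifiers and connectives to reach negation normal form:
  (∀y ¬J(y)) ∨ (∀t F(t))
Finally move all quantifiers to the prefix:
  ∀y ∀t (¬J(y) ∨ F(t))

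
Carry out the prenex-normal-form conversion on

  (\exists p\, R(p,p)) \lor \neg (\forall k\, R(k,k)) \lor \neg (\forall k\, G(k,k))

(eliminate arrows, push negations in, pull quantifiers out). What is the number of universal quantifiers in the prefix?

0

Push ¬ through the quantifiers and connectives to reach negation normal form:
  (\exists p\, R(p,p)) \lor (\exists k\, \neg R(k,k)) \lor (\exists k\, \neg G(k,k))
Standardize variables apart so no two quantifiers bind the same name: k↦x.
  (\exists p\, R(p,p)) \lor (\exists k\, \neg R(k,k)) \lor (\exists x\, \neg G(x,x))
Pull the quantifiers to the front (each side's bound variable is not free in the other side):
  \exists p\, \exists k\, \exists x\, (R(p,p) \lor \neg R(k,k) \lor \neg G(x,x))
The prefix is \exists p \exists k \exists x: 0 universal, 3 existential.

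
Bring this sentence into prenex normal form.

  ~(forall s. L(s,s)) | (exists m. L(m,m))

exists s. exists m. (~L(s,s) | L(m,m))

Move each ¬ inward, flipping quantifiers it crosses:
  (exists s. ~L(s,s)) | (exists m. L(m,m))
All bound variables are already distinct, so no renaming is needed.
Extract every quantifier outward, since the variables are now distinct and don't occur free across branches:
  exists s. exists m. (~L(s,s) | L(m,m))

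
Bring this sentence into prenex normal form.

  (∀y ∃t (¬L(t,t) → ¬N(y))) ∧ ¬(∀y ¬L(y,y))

Rewrite implications/biconditionals: A → B as ¬A ∨ B.
  (∀y ∃t (¬¬L(t,t) ∨ ¬N(y))) ∧ ¬(∀y ¬L(y,y))
Push ¬ through the quantifiers and connectives to reach negation normal form:
  (∀y ∃t (L(t,t) ∨ ¬N(y))) ∧ (∃y L(y,y))
Standardize variables apart so no two quantifiers bind the same name: y↦s.
  (∀y ∃t (L(t,t) ∨ ¬N(y))) ∧ (∃s L(s,s))
Pull the quantifiers to the front (each side's bound variable is not free in the other side):
  ∀y ∃t ∃s ((L(t,t) ∨ ¬N(y)) ∧ L(s,s))

∀y ∃t ∃s ((L(t,t) ∨ ¬N(y)) ∧ L(s,s))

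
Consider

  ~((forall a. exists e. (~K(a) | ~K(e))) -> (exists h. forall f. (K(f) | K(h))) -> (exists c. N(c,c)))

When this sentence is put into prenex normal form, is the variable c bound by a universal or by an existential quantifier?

universal

First replace A → B with ¬A ∨ B.
  ~(~(forall a. exists e. (~K(a) | ~K(e))) | ~(exists h. forall f. (K(f) | K(h))) | (exists c. N(c,c)))
Move each ¬ inward, flipping quantifiers it crosses:
  (forall a. exists e. (~K(a) | ~K(e))) & (exists h. forall f. (K(f) | K(h))) & (forall c. ~N(c,c))
All bound variables are already distinct, so no renaming is needed.
Pull the quantifiers to the front (each side's bound variable is not free in the other side):
  forall a. exists e. exists h. forall f. forall c. ((~K(a) | ~K(e)) & (K(f) | K(h)) & ~N(c,c))
The quantifier exists c sits under an odd number of negations (counting the antecedent side of each →), so it flips to forall c.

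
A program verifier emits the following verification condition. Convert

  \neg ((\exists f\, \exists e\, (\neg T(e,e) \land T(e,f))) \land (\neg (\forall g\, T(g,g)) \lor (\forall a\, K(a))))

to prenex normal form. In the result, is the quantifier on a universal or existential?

Push ¬ through the quantifiers and connectives to reach negation normal form:
  (\forall f\, \forall e\, (T(e,e) \lor \neg T(e,f))) \lor (\forall g\, T(g,g)) \land (\exists a\, \neg K(a))
All bound variables are already distinct, so no renaming is needed.
Finally move all quantifiers to the prefix:
  \forall f\, \forall e\, \forall g\, \exists a\, (T(e,e) \lor \neg T(e,f) \lor T(g,g) \land \neg K(a))
The quantifier \forall a sits under an odd number of negations, so it flips to \exists a.

existential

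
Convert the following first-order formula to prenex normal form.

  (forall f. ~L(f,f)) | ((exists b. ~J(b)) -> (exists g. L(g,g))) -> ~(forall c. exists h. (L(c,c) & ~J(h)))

exists f. exists b. forall g. exists c. forall h. (L(f,f) & ~J(b) & ~L(g,g) | ~L(c,c) | J(h))

Eliminate → and ↔ using ¬ and ∨.
  ~((forall f. ~L(f,f)) | ~(exists b. ~J(b)) | (exists g. L(g,g))) | ~(forall c. exists h. (L(c,c) & ~J(h)))
Move each ¬ inward, flipping quantifiers it crosses:
  (exists f. L(f,f)) & (exists b. ~J(b)) & (forall g. ~L(g,g)) | (exists c. forall h. (~L(c,c) | J(h)))
All bound variables are already distinct, so no renaming is needed.
Finally move all quantifiers to the prefix:
  exists f. exists b. forall g. exists c. forall h. (L(f,f) & ~J(b) & ~L(g,g) | ~L(c,c) | J(h))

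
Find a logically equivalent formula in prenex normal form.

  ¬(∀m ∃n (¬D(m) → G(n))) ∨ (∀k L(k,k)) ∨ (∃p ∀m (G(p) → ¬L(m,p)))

∃m ∀n ∀k ∃p ∀q (¬D(m) ∧ ¬G(n) ∨ L(k,k) ∨ ¬G(p) ∨ ¬L(q,p))

First replace A → B with ¬A ∨ B.
  ¬(∀m ∃n (¬¬D(m) ∨ G(n))) ∨ (∀k L(k,k)) ∨ (∃p ∀m (¬G(p) ∨ ¬L(m,p)))
Push ¬ through the quantifiers and connectives to reach negation normal form:
  (∃m ∀n (¬D(m) ∧ ¬G(n))) ∨ (∀k L(k,k)) ∨ (∃p ∀m (¬G(p) ∨ ¬L(m,p)))
Give each quantifier a distinct variable: m↦q.
  (∃m ∀n (¬D(m) ∧ ¬G(n))) ∨ (∀k L(k,k)) ∨ (∃p ∀q (¬G(p) ∨ ¬L(q,p)))
Finally move all quantifiers to the prefix:
  ∃m ∀n ∀k ∃p ∀q (¬D(m) ∧ ¬G(n) ∨ L(k,k) ∨ ¬G(p) ∨ ¬L(q,p))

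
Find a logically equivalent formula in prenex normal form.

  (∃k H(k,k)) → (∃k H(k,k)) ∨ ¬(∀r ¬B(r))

Eliminate → and ↔ using ¬ and ∨.
  ¬(∃k H(k,k)) ∨ (∃k H(k,k)) ∨ ¬(∀r ¬B(r))
Push ¬ through the quantifiers and connectives to reach negation normal form:
  (∀k ¬H(k,k)) ∨ (∃k H(k,k)) ∨ (∃r B(r))
Give each quantifier a distinct variable: k↦p.
  (∀k ¬H(k,k)) ∨ (∃p H(p,p)) ∨ (∃r B(r))
Extract every quantifier outward, since the variables are now distinct and don't occur free across branches:
  ∀k ∃p ∃r (¬H(k,k) ∨ H(p,p) ∨ B(r))

∀k ∃p ∃r (¬H(k,k) ∨ H(p,p) ∨ B(r))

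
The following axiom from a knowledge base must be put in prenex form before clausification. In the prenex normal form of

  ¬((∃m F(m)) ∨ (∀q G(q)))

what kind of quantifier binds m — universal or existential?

universal

Drive negations inward (¬∀x A ≡ ∃x ¬A, ¬∃x A ≡ ∀x ¬A, De Morgan for ∧/∨):
  (∀m ¬F(m)) ∧ (∃q ¬G(q))
Finally move all quantifiers to the prefix:
  ∀m ∃q (¬F(m) ∧ ¬G(q))
The quantifier ∃m sits under an odd number of negations, so it flips to ∀m.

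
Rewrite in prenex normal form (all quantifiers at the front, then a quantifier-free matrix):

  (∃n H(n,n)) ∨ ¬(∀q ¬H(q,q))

Push ¬ through the quantifiers and connectives to reach negation normal form:
  (∃n H(n,n)) ∨ (∃q H(q,q))
Finally move all quantifiers to the prefix:
  ∃n ∃q (H(n,n) ∨ H(q,q))

∃n ∃q (H(n,n) ∨ H(q,q))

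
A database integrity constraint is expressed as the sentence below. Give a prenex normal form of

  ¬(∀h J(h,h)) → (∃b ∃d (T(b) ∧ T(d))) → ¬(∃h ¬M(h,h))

∀h ∀b ∀d ∀v1 (J(h,h) ∨ ¬T(b) ∨ ¬T(d) ∨ M(v1,v1))

First replace A → B with ¬A ∨ B.
  ¬¬(∀h J(h,h)) ∨ ¬(∃b ∃d (T(b) ∧ T(d))) ∨ ¬(∃h ¬M(h,h))
Move each ¬ inward, flipping quantifiers it crosses:
  (∀h J(h,h)) ∨ (∀b ∀d (¬T(b) ∨ ¬T(d))) ∨ (∀h M(h,h))
Give each quantifier a distinct variable: h↦v1.
  (∀h J(h,h)) ∨ (∀b ∀d (¬T(b) ∨ ¬T(d))) ∨ (∀v1 M(v1,v1))
Finally move all quantifiers to the prefix:
  ∀h ∀b ∀d ∀v1 (J(h,h) ∨ ¬T(b) ∨ ¬T(d) ∨ M(v1,v1))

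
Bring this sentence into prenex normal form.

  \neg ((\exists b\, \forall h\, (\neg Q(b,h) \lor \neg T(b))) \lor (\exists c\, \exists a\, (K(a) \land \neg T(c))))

\forall b\, \exists h\, \forall c\, \forall a\, (Q(b,h) \land T(b) \land (\neg K(a) \lor T(c)))

Push ¬ through the quantifiers and connectives to reach negation normal form:
  (\forall b\, \exists h\, (Q(b,h) \land T(b))) \land (\forall c\, \forall a\, (\neg K(a) \lor T(c)))
Pull the quantifiers to the front (each side's bound variable is not free in the other side):
  \forall b\, \exists h\, \forall c\, \forall a\, (Q(b,h) \land T(b) \land (\neg K(a) \lor T(c)))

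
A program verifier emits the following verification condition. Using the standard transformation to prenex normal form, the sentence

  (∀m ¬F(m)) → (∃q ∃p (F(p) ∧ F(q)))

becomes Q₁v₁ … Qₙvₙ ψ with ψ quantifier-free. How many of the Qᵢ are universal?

0

Eliminate → and ↔ using ¬ and ∨.
  ¬(∀m ¬F(m)) ∨ (∃q ∃p (F(p) ∧ F(q)))
Drive negations inward (¬∀x A ≡ ∃x ¬A, ¬∃x A ≡ ∀x ¬A, De Morgan for ∧/∨):
  (∃m F(m)) ∨ (∃q ∃p (F(p) ∧ F(q)))
All bound variables are already distinct, so no renaming is needed.
Pull the quantifiers to the front (each side's bound variable is not free in the other side):
  ∃m ∃q ∃p (F(m) ∨ F(p) ∧ F(q))
The prefix is ∃m ∃q ∃p: 0 universal, 3 existential.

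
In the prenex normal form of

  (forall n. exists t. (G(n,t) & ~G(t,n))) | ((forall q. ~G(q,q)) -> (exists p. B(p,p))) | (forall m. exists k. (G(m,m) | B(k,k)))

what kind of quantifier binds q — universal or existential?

First replace A → B with ¬A ∨ B.
  (forall n. exists t. (G(n,t) & ~G(t,n))) | ~(forall q. ~G(q,q)) | (exists p. B(p,p)) | (forall m. exists k. (G(m,m) | B(k,k)))
Push ¬ through the quantifiers and connectives to reach negation normal form:
  (forall n. exists t. (G(n,t) & ~G(t,n))) | (exists q. G(q,q)) | (exists p. B(p,p)) | (forall m. exists k. (G(m,m) | B(k,k)))
All bound variables are already distinct, so no renaming is needed.
Pull the quantifiers to the front (each side's bound variable is not free in the other side):
  forall n. exists t. exists q. exists p. forall m. exists k. (G(n,t) & ~G(t,n) | G(q,q) | B(p,p) | G(m,m) | B(k,k))
The quantifier forall q sits under an odd number of negations (counting the antecedent side of each →), so it flips to exists q.

existential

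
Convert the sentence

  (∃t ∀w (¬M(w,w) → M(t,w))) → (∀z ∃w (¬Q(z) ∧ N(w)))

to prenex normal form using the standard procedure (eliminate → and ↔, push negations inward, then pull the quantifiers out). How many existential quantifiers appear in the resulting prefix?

2

Eliminate → and ↔ using ¬ and ∨.
  ¬(∃t ∀w (¬¬M(w,w) ∨ M(t,w))) ∨ (∀z ∃w (¬Q(z) ∧ N(w)))
Push ¬ through the quantifiers and connectives to reach negation normal form:
  (∀t ∃w (¬M(w,w) ∧ ¬M(t,w))) ∨ (∀z ∃w (¬Q(z) ∧ N(w)))
Standardize variables apart so no two quantifiers bind the same name: w↦y.
  (∀t ∃w (¬M(w,w) ∧ ¬M(t,w))) ∨ (∀z ∃y (¬Q(z) ∧ N(y)))
Extract every quantifier outward, since the variables are now distinct and don't occur free across branches:
  ∀t ∃w ∀z ∃y (¬M(w,w) ∧ ¬M(t,w) ∨ ¬Q(z) ∧ N(y))
The prefix is ∀t ∃w ∀z ∃y: 2 universal, 2 existential.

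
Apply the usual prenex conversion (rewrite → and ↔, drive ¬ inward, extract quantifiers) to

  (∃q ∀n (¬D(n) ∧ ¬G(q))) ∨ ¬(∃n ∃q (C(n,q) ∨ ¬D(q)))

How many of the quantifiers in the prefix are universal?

3

Move each ¬ inward, flipping quantifiers it crosses:
  (∃q ∀n (¬D(n) ∧ ¬G(q))) ∨ (∀n ∀q (¬C(n,q) ∧ D(q)))
Rename bound variables to avoid capture: n↦z, q↦w.
  (∃q ∀n (¬D(n) ∧ ¬G(q))) ∨ (∀z ∀w (¬C(z,w) ∧ D(w)))
Extract every quantifier outward, since the variables are now distinct and don't occur free across branches:
  ∃q ∀n ∀z ∀w (¬D(n) ∧ ¬G(q) ∨ ¬C(z,w) ∧ D(w))
The prefix is ∃q ∀n ∀z ∀w: 3 universal, 1 existential.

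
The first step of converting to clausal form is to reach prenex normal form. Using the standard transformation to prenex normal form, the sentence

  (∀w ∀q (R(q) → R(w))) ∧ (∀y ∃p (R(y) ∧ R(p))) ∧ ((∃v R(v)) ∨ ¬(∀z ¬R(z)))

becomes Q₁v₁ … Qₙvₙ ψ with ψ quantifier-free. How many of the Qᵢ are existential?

Rewrite implications/biconditionals: A → B as ¬A ∨ B.
  (∀w ∀q (¬R(q) ∨ R(w))) ∧ (∀y ∃p (R(y) ∧ R(p))) ∧ ((∃v R(v)) ∨ ¬(∀z ¬R(z)))
Drive negations inward (¬∀x A ≡ ∃x ¬A, ¬∃x A ≡ ∀x ¬A, De Morgan for ∧/∨):
  (∀w ∀q (¬R(q) ∨ R(w))) ∧ (∀y ∃p (R(y) ∧ R(p))) ∧ ((∃v R(v)) ∨ (∃z R(z)))
All bound variables are already distinct, so no renaming is needed.
Pull the quantifiers to the front (each side's bound variable is not free in the other side):
  ∀w ∀q ∀y ∃p ∃v ∃z ((¬R(q) ∨ R(w)) ∧ R(y) ∧ R(p) ∧ (R(v) ∨ R(z)))
The prefix is ∀w ∀q ∀y ∃p ∃v ∃z: 3 universal, 3 existential.

3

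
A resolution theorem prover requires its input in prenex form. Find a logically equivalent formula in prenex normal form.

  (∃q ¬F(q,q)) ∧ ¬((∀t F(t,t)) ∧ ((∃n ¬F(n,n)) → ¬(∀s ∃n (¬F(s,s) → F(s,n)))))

∃q ∃t ∃n ∀s ∃u (¬F(q,q) ∧ (¬F(t,t) ∨ ¬F(n,n) ∧ (F(s,s) ∨ F(s,u))))

First replace A → B with ¬A ∨ B.
  (∃q ¬F(q,q)) ∧ ¬((∀t F(t,t)) ∧ (¬(∃n ¬F(n,n)) ∨ ¬(∀s ∃n (¬¬F(s,s) ∨ F(s,n)))))
Push ¬ through the quantifiers and connectives to reach negation normal form:
  (∃q ¬F(q,q)) ∧ ((∃t ¬F(t,t)) ∨ (∃n ¬F(n,n)) ∧ (∀s ∃n (F(s,s) ∨ F(s,n))))
Rename bound variables to avoid capture: n↦u.
  (∃q ¬F(q,q)) ∧ ((∃t ¬F(t,t)) ∨ (∃n ¬F(n,n)) ∧ (∀s ∃u (F(s,s) ∨ F(s,u))))
Finally move all quantifiers to the prefix:
  ∃q ∃t ∃n ∀s ∃u (¬F(q,q) ∧ (¬F(t,t) ∨ ¬F(n,n) ∧ (F(s,s) ∨ F(s,u))))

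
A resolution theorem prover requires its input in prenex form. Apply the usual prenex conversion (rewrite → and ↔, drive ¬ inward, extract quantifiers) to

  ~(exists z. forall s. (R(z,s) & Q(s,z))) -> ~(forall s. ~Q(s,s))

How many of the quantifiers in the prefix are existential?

First replace A → B with ¬A ∨ B.
  ~~(exists z. forall s. (R(z,s) & Q(s,z))) | ~(forall s. ~Q(s,s))
Push ¬ through the quantifiers and connectives to reach negation normal form:
  (exists z. forall s. (R(z,s) & Q(s,z))) | (exists s. Q(s,s))
Give each quantifier a distinct variable: s↦c.
  (exists z. forall s. (R(z,s) & Q(s,z))) | (exists c. Q(c,c))
Pull the quantifiers to the front (each side's bound variable is not free in the other side):
  exists z. forall s. exists c. (R(z,s) & Q(s,z) | Q(c,c))
The prefix is exists z forall s exists c: 1 universal, 2 existential.

2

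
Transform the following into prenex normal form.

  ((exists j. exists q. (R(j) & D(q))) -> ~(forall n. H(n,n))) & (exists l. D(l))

forall j. forall q. exists n. exists l. ((~R(j) | ~D(q) | ~H(n,n)) & D(l))

First replace A → B with ¬A ∨ B.
  (~(exists j. exists q. (R(j) & D(q))) | ~(forall n. H(n,n))) & (exists l. D(l))
Push ¬ through the quantifiers and connectives to reach negation normal form:
  ((forall j. forall q. (~R(j) | ~D(q))) | (exists n. ~H(n,n))) & (exists l. D(l))
All bound variables are already distinct, so no renaming is needed.
Finally move all quantifiers to the prefix:
  forall j. forall q. exists n. exists l. ((~R(j) | ~D(q) | ~H(n,n)) & D(l))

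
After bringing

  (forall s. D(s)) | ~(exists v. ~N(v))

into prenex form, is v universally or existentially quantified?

universal

Move each ¬ inward, flipping quantifiers it crosses:
  (forall s. D(s)) | (forall v. N(v))
Pull the quantifiers to the front (each side's bound variable is not free in the other side):
  forall s. forall v. (D(s) | N(v))
The quantifier exists v sits under an odd number of negations, so it flips to forall v.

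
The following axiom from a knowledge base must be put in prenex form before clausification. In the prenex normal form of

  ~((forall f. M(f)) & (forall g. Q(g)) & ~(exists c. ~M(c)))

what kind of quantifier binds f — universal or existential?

Push ¬ through the quantifiers and connectives to reach negation normal form:
  (exists f. ~M(f)) | (exists g. ~Q(g)) | (exists c. ~M(c))
Finally move all quantifiers to the prefix:
  exists f. exists g. exists c. (~M(f) | ~Q(g) | ~M(c))
The quantifier forall f sits under an odd number of negations, so it flips to exists f.

existential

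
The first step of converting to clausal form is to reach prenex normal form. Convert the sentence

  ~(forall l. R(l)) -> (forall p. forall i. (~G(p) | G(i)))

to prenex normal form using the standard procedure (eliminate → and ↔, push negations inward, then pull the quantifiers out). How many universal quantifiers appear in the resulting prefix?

3

First replace A → B with ¬A ∨ B.
  ~~(forall l. R(l)) | (forall p. forall i. (~G(p) | G(i)))
Move each ¬ inward, flipping quantifiers it crosses:
  (forall l. R(l)) | (forall p. forall i. (~G(p) | G(i)))
Extract every quantifier outward, since the variables are now distinct and don't occur free across branches:
  forall l. forall p. forall i. (R(l) | ~G(p) | G(i))
The prefix is forall l forall p forall i: 3 universal, 0 existential.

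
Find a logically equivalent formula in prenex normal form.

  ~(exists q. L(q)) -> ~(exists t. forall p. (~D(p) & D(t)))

exists q. forall t. exists p. (L(q) | D(p) | ~D(t))

Eliminate → and ↔ using ¬ and ∨.
  ~~(exists q. L(q)) | ~(exists t. forall p. (~D(p) & D(t)))
Push ¬ through the quantifiers and connectives to reach negation normal form:
  (exists q. L(q)) | (forall t. exists p. (D(p) | ~D(t)))
Pull the quantifiers to the front (each side's bound variable is not free in the other side):
  exists q. forall t. exists p. (L(q) | D(p) | ~D(t))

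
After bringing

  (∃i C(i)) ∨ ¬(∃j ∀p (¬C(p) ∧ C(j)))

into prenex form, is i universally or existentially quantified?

Drive negations inward (¬∀x A ≡ ∃x ¬A, ¬∃x A ≡ ∀x ¬A, De Morgan for ∧/∨):
  (∃i C(i)) ∨ (∀j ∃p (C(p) ∨ ¬C(j)))
All bound variables are already distinct, so no renaming is needed.
Pull the quantifiers to the front (each side's bound variable is not free in the other side):
  ∃i ∀j ∃p (C(i) ∨ C(p) ∨ ¬C(j))
The quantifier ∃i sits under an even number of negations, so it remains existential.

existential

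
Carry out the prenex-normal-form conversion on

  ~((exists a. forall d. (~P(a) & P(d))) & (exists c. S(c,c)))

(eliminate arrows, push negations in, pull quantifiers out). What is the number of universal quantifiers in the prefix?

2

Drive negations inward (¬∀x A ≡ ∃x ¬A, ¬∃x A ≡ ∀x ¬A, De Morgan for ∧/∨):
  (forall a. exists d. (P(a) | ~P(d))) | (forall c. ~S(c,c))
Finally move all quantifiers to the prefix:
  forall a. exists d. forall c. (P(a) | ~P(d) | ~S(c,c))
The prefix is forall a exists d forall c: 2 universal, 1 existential.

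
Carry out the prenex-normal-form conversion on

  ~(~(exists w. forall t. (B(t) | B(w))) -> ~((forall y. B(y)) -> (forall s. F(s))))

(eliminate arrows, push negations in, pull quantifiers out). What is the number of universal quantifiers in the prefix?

First replace A → B with ¬A ∨ B.
  ~(~~(exists w. forall t. (B(t) | B(w))) | ~(~(forall y. B(y)) | (forall s. F(s))))
Move each ¬ inward, flipping quantifiers it crosses:
  (forall w. exists t. (~B(t) & ~B(w))) & ((exists y. ~B(y)) | (forall s. F(s)))
All bound variables are already distinct, so no renaming is needed.
Finally move all quantifiers to the prefix:
  forall w. exists t. exists y. forall s. (~B(t) & ~B(w) & (~B(y) | F(s)))
The prefix is forall w exists t exists y forall s: 2 universal, 2 existential.

2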